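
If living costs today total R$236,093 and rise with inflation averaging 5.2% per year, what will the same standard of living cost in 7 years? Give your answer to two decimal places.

R$336,661.37

Cumulative price-level factor: (1+5.2%)^7 ≈ 1.4259693103.
Multiplying R$236,093 by the price-level factor gives the future nominal sum.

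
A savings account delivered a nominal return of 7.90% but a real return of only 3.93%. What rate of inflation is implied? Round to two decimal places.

3.82%

From (1+r_nom) = (1+r_real)(1+π), we get 1+π = (1 + 7.90%)/(1 + 3.93%) = 1.0790/1.0393 ≈ 1.03820.
So π ≈ 3.8199%.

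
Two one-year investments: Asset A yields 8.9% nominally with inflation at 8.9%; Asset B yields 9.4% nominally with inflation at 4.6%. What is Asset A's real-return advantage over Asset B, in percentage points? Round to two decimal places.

Asset A real return: 1.089/1.089 − 1 = 0.000%.
Asset B real return: 1.094/1.046 − 1 = 4.589%.
Difference: 0.000 − 4.589 = -4.589 pp.

-4.59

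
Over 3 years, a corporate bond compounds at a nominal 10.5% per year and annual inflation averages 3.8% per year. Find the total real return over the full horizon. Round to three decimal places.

20.641%

The annual real rate is (1+10.5%)/(1+3.8%) − 1 = 6.4547%.
Compounded over 3 years: (1 + 0.064547)^3 − 1 ≈ 0.20641.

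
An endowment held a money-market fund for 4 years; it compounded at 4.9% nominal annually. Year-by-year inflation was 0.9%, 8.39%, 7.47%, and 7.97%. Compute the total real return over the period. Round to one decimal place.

-4.6%

Cumulative inflation factor: 1.009 × 1.0839 × 1.0747 × 1.0797 ≈ 1.26903.
Nominal growth factor: 1.21088. Real growth factor = 1.21088 / 1.26903 ≈ 0.95418.
Total real return ≈ -4.5818%.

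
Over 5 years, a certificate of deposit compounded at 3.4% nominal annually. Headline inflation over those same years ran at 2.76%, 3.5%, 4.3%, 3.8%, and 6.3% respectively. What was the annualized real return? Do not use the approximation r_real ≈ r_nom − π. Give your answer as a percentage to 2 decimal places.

-0.70%

Cumulative inflation factor: 1.0276 × 1.035 × 1.043 × 1.038 × 1.063 ≈ 1.22399.
Nominal growth factor: 1.18196. Real growth factor = 1.18196 / 1.22399 ≈ 0.96566.
Annualized: 0.96566^(1/5) − 1 ≈ -0.00696.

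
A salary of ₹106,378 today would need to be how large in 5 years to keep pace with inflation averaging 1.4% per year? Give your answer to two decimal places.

₹114,035.90

Cumulative price-level factor: (1+1.4%)^5 ≈ 1.0719876326.
Multiplying ₹106,378 by the price-level factor gives the future nominal sum.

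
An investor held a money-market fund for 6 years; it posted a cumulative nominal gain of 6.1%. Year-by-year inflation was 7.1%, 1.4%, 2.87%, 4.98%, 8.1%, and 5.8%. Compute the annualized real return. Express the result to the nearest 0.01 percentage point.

Cumulative inflation factor: 1.071 × 1.014 × 1.0287 × 1.0498 × 1.081 × 1.058 ≈ 1.34133.
Nominal growth factor: 1.06100. Real growth factor = 1.06100 / 1.34133 ≈ 0.79101.
Annualized: 0.79101^(1/6) − 1 ≈ -0.03832.

-3.83%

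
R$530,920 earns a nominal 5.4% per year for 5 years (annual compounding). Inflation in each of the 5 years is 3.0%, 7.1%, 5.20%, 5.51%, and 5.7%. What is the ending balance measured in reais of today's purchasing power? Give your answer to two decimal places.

Nominal value at maturity: R$530,920 × (1 + 5.4%)^5 ≈ R$690,608.85.
Price-level factor over 5 years: 1.030 × 1.071 × 1.0520 × 1.0551 × 1.057 ≈ 1.2942287580.
Dividing the nominal maturity value by the price-level factor gives the value in today's money.

R$533,606.48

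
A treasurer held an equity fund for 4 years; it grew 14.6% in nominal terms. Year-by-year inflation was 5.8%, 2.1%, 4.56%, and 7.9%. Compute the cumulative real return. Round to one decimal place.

Cumulative inflation factor: 1.058 × 1.021 × 1.0456 × 1.079 ≈ 1.21870.
Nominal growth factor: 1.14600. Real growth factor = 1.14600 / 1.21870 ≈ 0.94034.
Total real return ≈ -5.9657%.

-6.0%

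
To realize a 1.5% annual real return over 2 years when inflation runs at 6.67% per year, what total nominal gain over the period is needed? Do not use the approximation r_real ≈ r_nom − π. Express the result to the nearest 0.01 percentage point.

17.22%

Required annual nominal rate: (1+1.5%)(1+6.67%) − 1 = 8.27005%.
Cumulative over 2 years: (1 + 0.0827005)^2 − 1 ≈ 0.17224.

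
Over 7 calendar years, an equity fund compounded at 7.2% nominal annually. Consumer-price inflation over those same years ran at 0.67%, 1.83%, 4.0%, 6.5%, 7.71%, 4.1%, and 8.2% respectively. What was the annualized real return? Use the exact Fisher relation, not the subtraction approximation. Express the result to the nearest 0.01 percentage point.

2.41%

Cumulative inflation factor: 1.0067 × 1.0183 × 1.040 × 1.065 × 1.0771 × 1.041 × 1.082 ≈ 1.37750.
Nominal growth factor: 1.62691. Real growth factor = 1.62691 / 1.37750 ≈ 1.18106.
Annualized: 1.18106^(1/7) − 1 ≈ 0.02406.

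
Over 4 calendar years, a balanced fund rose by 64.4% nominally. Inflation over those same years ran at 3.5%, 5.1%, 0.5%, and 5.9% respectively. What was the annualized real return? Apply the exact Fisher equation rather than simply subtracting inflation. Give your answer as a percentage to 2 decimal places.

9.16%

Cumulative inflation factor: 1.035 × 1.051 × 1.005 × 1.059 ≈ 1.15772.
Nominal growth factor: 1.64400. Real growth factor = 1.64400 / 1.15772 ≈ 1.42003.
Annualized: 1.42003^(1/4) − 1 ≈ 0.09163.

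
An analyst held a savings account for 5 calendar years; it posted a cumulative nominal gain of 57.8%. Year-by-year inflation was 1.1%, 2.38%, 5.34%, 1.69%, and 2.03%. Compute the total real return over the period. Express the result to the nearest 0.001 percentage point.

39.489%

Cumulative inflation factor: 1.011 × 1.0238 × 1.0534 × 1.0169 × 1.0203 ≈ 1.13127.
Nominal growth factor: 1.57800. Real growth factor = 1.57800 / 1.13127 ≈ 1.39489.
Total real return ≈ 39.4894%.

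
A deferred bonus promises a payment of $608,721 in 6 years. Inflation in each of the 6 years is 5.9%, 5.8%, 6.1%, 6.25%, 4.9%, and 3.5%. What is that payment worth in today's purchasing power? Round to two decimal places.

Price-level factor over 6 years: 1.059 × 1.058 × 1.061 × 1.0625 × 1.049 × 1.035 ≈ 1.3713294046.
Purchasing power today: $608,721 divided by that factor.

$443,891.16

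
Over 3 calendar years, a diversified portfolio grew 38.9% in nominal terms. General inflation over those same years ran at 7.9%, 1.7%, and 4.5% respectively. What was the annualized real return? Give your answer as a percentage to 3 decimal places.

Cumulative inflation factor: 1.079 × 1.017 × 1.045 ≈ 1.14672.
Nominal growth factor: 1.38900. Real growth factor = 1.38900 / 1.14672 ≈ 1.21128.
Annualized: 1.21128^(1/3) − 1 ≈ 0.06598.

6.598%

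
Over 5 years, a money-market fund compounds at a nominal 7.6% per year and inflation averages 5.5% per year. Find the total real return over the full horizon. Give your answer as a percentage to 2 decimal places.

The annual real rate is (1+7.6%)/(1+5.5%) − 1 = 1.9905%.
Compounded over 5 years: (1 + 0.019905)^5 − 1 ≈ 0.10357.

10.36%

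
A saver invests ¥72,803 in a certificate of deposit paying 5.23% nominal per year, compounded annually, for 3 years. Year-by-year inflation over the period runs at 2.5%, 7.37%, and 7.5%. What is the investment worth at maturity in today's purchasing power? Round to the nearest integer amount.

¥71,706

Nominal value at maturity: ¥72,803 × (1 + 5.23%)^3 ≈ ¥84,834.
Price-level factor over 3 years: 1.025 × 1.0737 × 1.075 = 1.1830831875.
Dividing the nominal maturity value by the price-level factor gives the value in today's money.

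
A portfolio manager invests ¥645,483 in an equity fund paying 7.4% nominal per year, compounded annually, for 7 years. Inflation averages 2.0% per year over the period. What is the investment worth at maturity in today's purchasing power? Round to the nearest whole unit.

¥926,219

Nominal value at maturity: ¥645,483 × (1 + 7.4%)^7 ≈ ¥1,063,934.
Price-level factor over 7 years: (1 + 2.0%)^7 ≈ 1.1486856676.
Dividing the nominal maturity value by the price-level factor gives the value in today's money.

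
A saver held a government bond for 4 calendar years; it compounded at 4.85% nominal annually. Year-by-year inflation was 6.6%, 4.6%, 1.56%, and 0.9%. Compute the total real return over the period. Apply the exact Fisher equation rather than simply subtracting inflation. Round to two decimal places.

5.77%

Cumulative inflation factor: 1.066 × 1.046 × 1.0156 × 1.009 ≈ 1.14262.
Nominal growth factor: 1.20858. Real growth factor = 1.20858 / 1.14262 ≈ 1.05772.
Total real return ≈ 5.7721%.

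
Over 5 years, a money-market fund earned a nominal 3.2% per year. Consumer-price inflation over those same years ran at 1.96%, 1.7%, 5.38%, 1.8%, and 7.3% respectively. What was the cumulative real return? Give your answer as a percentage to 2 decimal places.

-1.93%

Cumulative inflation factor: 1.0196 × 1.017 × 1.0538 × 1.018 × 1.073 ≈ 1.19359.
Nominal growth factor: 1.17057. Real growth factor = 1.17057 / 1.19359 ≈ 0.98071.
Total real return ≈ -1.9287%.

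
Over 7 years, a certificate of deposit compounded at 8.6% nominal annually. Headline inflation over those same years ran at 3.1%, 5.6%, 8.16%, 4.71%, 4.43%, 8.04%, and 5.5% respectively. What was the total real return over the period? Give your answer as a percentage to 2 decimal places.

Cumulative inflation factor: 1.031 × 1.056 × 1.0816 × 1.0471 × 1.0443 × 1.0804 × 1.055 ≈ 1.46771.
Nominal growth factor: 1.78159. Real growth factor = 1.78159 / 1.46771 ≈ 1.21386.
Total real return ≈ 21.3861%.

21.39%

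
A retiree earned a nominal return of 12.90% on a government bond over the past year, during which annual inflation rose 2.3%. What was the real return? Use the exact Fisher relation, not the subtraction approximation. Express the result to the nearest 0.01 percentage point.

Real return via the Fisher equation: (1 + 12.90%)/(1 + 2.3%) − 1 = 1.1290/1.023 − 1 ≈ 0.10362.

10.36%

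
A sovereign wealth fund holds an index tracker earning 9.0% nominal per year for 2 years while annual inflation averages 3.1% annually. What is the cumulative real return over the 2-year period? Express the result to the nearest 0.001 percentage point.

The annual real rate is (1+9.0%)/(1+3.1%) − 1 = 5.7226%.
Compounded over 2 years: (1 + 0.057226)^2 − 1 ≈ 0.11773.

11.773%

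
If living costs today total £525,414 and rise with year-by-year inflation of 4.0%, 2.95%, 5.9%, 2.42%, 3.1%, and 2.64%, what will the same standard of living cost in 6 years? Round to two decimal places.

£645,680.05

Cumulative price-level factor: 1.040 × 1.0295 × 1.059 × 1.0242 × 1.031 × 1.0264 ≈ 1.2288976975.
The nominal amount required is £525,414 scaled up by that factor.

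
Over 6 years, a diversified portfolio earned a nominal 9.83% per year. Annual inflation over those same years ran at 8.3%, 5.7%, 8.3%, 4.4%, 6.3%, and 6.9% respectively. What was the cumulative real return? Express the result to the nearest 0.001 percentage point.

Cumulative inflation factor: 1.083 × 1.057 × 1.083 × 1.044 × 1.063 × 1.069 ≈ 1.47077.
Nominal growth factor: 1.75520. Real growth factor = 1.75520 / 1.47077 ≈ 1.19339.
Total real return ≈ 19.3390%.

19.339%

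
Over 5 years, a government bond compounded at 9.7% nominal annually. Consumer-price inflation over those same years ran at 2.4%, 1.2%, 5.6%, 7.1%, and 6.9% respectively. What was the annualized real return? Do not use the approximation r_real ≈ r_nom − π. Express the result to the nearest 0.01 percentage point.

Cumulative inflation factor: 1.024 × 1.012 × 1.056 × 1.071 × 1.069 ≈ 1.25289.
Nominal growth factor: 1.58867. Real growth factor = 1.58867 / 1.25289 ≈ 1.26801.
Annualized: 1.26801^(1/5) − 1 ≈ 0.04863.

4.86%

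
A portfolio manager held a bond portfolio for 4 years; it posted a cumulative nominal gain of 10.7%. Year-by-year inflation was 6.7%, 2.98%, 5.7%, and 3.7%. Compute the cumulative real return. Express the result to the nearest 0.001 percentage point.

Cumulative inflation factor: 1.067 × 1.0298 × 1.057 × 1.037 ≈ 1.20440.
Nominal growth factor: 1.10700. Real growth factor = 1.10700 / 1.20440 ≈ 0.91913.
Total real return ≈ -8.0871%.

-8.087%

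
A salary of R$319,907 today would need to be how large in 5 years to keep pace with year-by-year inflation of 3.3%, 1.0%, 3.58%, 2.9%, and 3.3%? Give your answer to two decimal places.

R$367,482.82

Cumulative price-level factor: 1.033 × 1.010 × 1.0358 × 1.029 × 1.033 ≈ 1.1487176612.
The nominal amount required is R$319,907 scaled up by that factor.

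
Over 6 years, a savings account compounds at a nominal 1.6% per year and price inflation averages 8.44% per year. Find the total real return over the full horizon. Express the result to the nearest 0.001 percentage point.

-32.357%

The annual real rate is (1+1.6%)/(1+8.44%) − 1 = -6.3076%.
Compounded over 6 years: (1 + -0.063076)^6 − 1 ≈ -0.32357.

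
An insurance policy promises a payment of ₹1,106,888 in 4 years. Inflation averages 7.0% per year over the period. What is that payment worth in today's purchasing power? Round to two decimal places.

₹844,439.56

Price-level factor over 4 years: (1 + 7.0%)^4 = 1.31079601.
Purchasing power today: ₹1,106,888 divided by that factor.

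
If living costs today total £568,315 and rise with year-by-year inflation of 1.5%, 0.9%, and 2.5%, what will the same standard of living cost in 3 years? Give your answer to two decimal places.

Cumulative price-level factor: 1.015 × 1.009 × 1.025 = 1.049738375.
Multiplying £568,315 by the price-level factor gives the future nominal sum.

£596,582.06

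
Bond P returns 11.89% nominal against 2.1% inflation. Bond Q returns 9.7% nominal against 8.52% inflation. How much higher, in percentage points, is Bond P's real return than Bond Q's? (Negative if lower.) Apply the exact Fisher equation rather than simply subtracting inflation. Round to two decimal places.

8.50

Bond P real return: 1.1189/1.021 − 1 = 9.589%.
Bond Q real return: 1.097/1.0852 − 1 = 1.087%.
Difference: 9.589 − 1.087 = 8.502 pp.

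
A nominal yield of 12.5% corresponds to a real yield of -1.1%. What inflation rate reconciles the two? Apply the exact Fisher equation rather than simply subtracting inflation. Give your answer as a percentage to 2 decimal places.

From (1+r_nom) = (1+r_real)(1+π), we get 1+π = (1 + 12.5%)/(1 − 1.1%) = 1.125/0.989 ≈ 1.13751.
So π ≈ 13.7513%.

13.75%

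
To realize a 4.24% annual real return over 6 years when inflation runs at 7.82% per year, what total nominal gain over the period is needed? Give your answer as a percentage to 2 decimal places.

Required annual nominal rate: (1+4.24%)(1+7.82%) − 1 = 12.391568%.
Cumulative over 6 years: (1 + 0.12391568)^6 − 1 ≈ 1.01559.

101.56%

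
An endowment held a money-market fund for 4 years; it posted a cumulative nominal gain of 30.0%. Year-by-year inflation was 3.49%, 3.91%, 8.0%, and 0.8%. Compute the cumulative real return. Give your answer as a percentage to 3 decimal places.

11.046%

Cumulative inflation factor: 1.0349 × 1.0391 × 1.080 × 1.008 ≈ 1.17068.
Nominal growth factor: 1.30000. Real growth factor = 1.30000 / 1.17068 ≈ 1.11046.
Total real return ≈ 11.0461%.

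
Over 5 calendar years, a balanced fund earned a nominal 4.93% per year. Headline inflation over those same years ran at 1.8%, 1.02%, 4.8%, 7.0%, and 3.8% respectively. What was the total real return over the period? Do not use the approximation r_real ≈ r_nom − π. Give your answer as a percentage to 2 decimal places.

Cumulative inflation factor: 1.018 × 1.0102 × 1.048 × 1.070 × 1.038 ≈ 1.19701.
Nominal growth factor: 1.27203. Real growth factor = 1.27203 / 1.19701 ≈ 1.06268.
Total real return ≈ 6.2676%.

6.27%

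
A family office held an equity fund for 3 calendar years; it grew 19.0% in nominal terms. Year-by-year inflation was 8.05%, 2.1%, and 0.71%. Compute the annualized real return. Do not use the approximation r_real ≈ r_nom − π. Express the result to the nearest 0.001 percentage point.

2.315%

Cumulative inflation factor: 1.0805 × 1.021 × 1.0071 ≈ 1.11102.
Nominal growth factor: 1.19000. Real growth factor = 1.19000 / 1.11102 ≈ 1.07108.
Annualized: 1.07108^(1/3) − 1 ≈ 0.02315.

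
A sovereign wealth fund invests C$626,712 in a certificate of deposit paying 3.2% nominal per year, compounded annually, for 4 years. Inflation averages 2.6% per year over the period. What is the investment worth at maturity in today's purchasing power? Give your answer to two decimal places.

C$641,501.03

Nominal value at maturity: C$626,712 × (1 + 3.2%)^4 ≈ C$710,864.46.
Price-level factor over 4 years: (1 + 2.6%)^4 ≈ 1.1081267610.
Dividing the nominal maturity value by the price-level factor gives the value in today's money.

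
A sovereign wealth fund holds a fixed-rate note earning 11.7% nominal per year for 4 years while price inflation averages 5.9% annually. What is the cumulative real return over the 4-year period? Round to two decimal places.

The annual real rate is (1+11.7%)/(1+5.9%) − 1 = 5.4769%.
Compounded over 4 years: (1 + 0.054769)^4 − 1 ≈ 0.23774.

23.77%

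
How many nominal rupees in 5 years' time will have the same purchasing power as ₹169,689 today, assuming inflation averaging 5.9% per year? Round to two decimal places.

₹226,013.04

Cumulative price-level factor: (1+5.9%)^5 ≈ 1.3319250917.
Multiplying ₹169,689 by the price-level factor gives the future nominal sum.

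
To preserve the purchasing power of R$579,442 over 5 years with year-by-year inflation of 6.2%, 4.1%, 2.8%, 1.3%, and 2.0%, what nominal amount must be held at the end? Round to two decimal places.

Cumulative price-level factor: 1.062 × 1.041 × 1.028 × 1.013 × 1.020 ≈ 1.1742970721.
Multiplying R$579,442 by the price-level factor gives the future nominal sum.

R$680,437.04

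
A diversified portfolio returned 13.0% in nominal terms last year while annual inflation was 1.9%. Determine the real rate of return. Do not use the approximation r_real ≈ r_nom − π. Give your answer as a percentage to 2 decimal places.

Real return via the Fisher equation: (1 + 13.0%)/(1 + 1.9%) − 1 = 1.130/1.019 − 1 ≈ 0.10893.

10.89%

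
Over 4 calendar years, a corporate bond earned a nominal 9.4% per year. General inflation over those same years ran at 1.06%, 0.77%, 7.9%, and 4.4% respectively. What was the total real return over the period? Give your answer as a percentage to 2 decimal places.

Cumulative inflation factor: 1.0106 × 1.0077 × 1.079 × 1.044 ≈ 1.14718.
Nominal growth factor: 1.43242. Real growth factor = 1.43242 / 1.14718 ≈ 1.24864.
Total real return ≈ 24.8639%.

24.86%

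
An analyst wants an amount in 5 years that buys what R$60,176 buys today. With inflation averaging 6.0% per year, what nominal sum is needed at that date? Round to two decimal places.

R$80,529.06

Cumulative price-level factor: (1+6.0%)^5 = 1.3382255776.
The nominal amount required is R$60,176 scaled up by that factor.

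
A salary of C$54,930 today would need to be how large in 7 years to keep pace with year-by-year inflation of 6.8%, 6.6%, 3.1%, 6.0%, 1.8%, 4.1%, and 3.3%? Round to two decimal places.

C$74,817.19

Cumulative price-level factor: 1.068 × 1.066 × 1.031 × 1.060 × 1.018 × 1.041 × 1.033 ≈ 1.3620461312.
The nominal amount required is C$54,930 scaled up by that factor.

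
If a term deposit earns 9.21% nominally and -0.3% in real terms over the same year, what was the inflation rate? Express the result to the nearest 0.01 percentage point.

From (1+r_nom) = (1+r_real)(1+π), we get 1+π = (1 + 9.21%)/(1 − 0.3%) = 1.0921/0.997 ≈ 1.09539.
So π ≈ 9.5386%.

9.54%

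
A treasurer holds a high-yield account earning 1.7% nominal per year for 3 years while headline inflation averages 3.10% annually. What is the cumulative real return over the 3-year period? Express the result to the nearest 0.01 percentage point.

-4.02%

The annual real rate is (1+1.7%)/(1+3.10%) − 1 = -1.3579%.
Compounded over 3 years: (1 + -0.013579)^3 − 1 ≈ -0.04019.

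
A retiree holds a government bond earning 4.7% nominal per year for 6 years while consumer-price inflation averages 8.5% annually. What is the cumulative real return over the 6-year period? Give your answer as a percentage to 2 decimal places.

-19.26%

The annual real rate is (1+4.7%)/(1+8.5%) − 1 = -3.5023%.
Compounded over 6 years: (1 + -0.035023)^6 − 1 ≈ -0.19258.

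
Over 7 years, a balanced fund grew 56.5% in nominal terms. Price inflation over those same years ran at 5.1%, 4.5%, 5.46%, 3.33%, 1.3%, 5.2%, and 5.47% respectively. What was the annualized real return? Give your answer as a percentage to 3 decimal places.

2.186%

Cumulative inflation factor: 1.051 × 1.045 × 1.0546 × 1.0333 × 1.013 × 1.052 × 1.0547 ≈ 1.34520.
Nominal growth factor: 1.56500. Real growth factor = 1.56500 / 1.34520 ≈ 1.16339.
Annualized: 1.16339^(1/7) − 1 ≈ 0.02186.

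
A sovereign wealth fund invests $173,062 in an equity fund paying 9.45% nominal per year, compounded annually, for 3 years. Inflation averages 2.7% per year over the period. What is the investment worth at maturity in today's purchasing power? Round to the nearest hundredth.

$209,477.65

Nominal value at maturity: $173,062 × (1 + 9.45%)^3 ≈ $226,907.59.
Price-level factor over 3 years: (1 + 2.7%)^3 = 1.083206683.
The maturity value deflated by that factor is the answer in today's purchasing power.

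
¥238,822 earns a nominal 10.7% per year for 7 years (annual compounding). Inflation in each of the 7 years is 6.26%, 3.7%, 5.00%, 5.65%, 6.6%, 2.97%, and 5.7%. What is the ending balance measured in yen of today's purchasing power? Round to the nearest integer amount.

¥343,050

Nominal value at maturity: ¥238,822 × (1 + 10.7%)^7 ≈ ¥486,528.
Price-level factor over 7 years: 1.0626 × 1.037 × 1.0500 × 1.0565 × 1.066 × 1.0297 × 1.057 ≈ 1.4182417736.
Dividing the nominal maturity value by the price-level factor gives the value in today's money.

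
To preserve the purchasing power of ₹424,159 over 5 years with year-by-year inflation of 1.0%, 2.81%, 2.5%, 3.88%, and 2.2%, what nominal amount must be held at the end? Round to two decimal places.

Cumulative price-level factor: 1.010 × 1.0281 × 1.025 × 1.0388 × 1.022 ≈ 1.1299609500.
The nominal amount required is ₹424,159 scaled up by that factor.

₹479,283.11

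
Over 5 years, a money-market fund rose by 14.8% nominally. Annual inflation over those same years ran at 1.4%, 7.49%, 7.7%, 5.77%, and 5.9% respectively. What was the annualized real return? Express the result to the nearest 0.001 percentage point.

Cumulative inflation factor: 1.014 × 1.0749 × 1.077 × 1.0577 × 1.059 ≈ 1.31486.
Nominal growth factor: 1.14800. Real growth factor = 1.14800 / 1.31486 ≈ 0.87310.
Annualized: 0.87310^(1/5) − 1 ≈ -0.02678.

-2.678%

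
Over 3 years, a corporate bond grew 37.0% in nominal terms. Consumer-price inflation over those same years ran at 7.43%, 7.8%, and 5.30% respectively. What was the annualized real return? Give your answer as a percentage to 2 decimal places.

Cumulative inflation factor: 1.0743 × 1.078 × 1.0530 ≈ 1.21947.
Nominal growth factor: 1.37000. Real growth factor = 1.37000 / 1.21947 ≈ 1.12343.
Annualized: 1.12343^(1/3) − 1 ≈ 0.03956.

3.96%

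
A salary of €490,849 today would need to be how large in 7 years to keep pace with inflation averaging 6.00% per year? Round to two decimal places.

€738,055.41

Cumulative price-level factor: (1+6.00%)^7 ≈ 1.5036302590.
Multiplying €490,849 by the price-level factor gives the future nominal sum.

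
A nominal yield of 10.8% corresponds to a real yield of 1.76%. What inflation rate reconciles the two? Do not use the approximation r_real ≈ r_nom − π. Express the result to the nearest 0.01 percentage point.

From (1+r_nom) = (1+r_real)(1+π), we get 1+π = (1 + 10.8%)/(1 + 1.76%) = 1.108/1.0176 ≈ 1.08884.
So π ≈ 8.8836%.

8.88%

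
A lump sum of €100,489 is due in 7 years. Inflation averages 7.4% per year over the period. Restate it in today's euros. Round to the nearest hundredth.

Price-level factor over 7 years: (1 + 7.4%)^7 ≈ 1.6482761309.
Purchasing power today: €100,489 divided by that factor.

€60,966.12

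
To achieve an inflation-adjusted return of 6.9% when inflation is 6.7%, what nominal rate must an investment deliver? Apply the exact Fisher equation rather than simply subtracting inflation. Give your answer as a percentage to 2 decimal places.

14.06%

By the Fisher equation, 1 + r_nom = (1 + 6.9%)(1 + 6.7%) = 1.069 × 1.067 = 1.140623.
So r_nom = 14.0623%.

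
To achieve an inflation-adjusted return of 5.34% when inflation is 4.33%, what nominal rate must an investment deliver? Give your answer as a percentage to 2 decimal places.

9.90%

By the Fisher equation, 1 + r_nom = (1 + 5.34%)(1 + 4.33%) = 1.0534 × 1.0433 = 1.09901222.
So r_nom = 9.901222%.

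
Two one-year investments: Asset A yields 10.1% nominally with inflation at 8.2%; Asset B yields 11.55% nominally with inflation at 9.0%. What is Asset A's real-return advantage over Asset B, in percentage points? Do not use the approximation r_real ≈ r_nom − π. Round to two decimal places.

Asset A real return: 1.101/1.082 − 1 = 1.756%.
Asset B real return: 1.1155/1.090 − 1 = 2.339%.
Difference: 1.756 − 2.339 = -0.583 pp.

-0.58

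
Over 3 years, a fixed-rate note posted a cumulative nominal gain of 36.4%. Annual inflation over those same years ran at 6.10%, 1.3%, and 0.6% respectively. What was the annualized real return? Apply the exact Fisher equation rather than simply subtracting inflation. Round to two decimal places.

8.05%

Cumulative inflation factor: 1.0610 × 1.013 × 1.006 ≈ 1.08124.
Nominal growth factor: 1.36400. Real growth factor = 1.36400 / 1.08124 ≈ 1.26151.
Annualized: 1.26151^(1/3) − 1 ≈ 0.08051.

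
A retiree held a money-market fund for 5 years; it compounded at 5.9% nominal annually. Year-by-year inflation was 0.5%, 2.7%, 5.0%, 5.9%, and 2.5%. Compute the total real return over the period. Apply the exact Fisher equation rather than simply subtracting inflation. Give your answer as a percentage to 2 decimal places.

Cumulative inflation factor: 1.005 × 1.027 × 1.050 × 1.059 × 1.025 ≈ 1.17637.
Nominal growth factor: 1.33193. Real growth factor = 1.33193 / 1.17637 ≈ 1.13223.
Total real return ≈ 13.2229%.

13.22%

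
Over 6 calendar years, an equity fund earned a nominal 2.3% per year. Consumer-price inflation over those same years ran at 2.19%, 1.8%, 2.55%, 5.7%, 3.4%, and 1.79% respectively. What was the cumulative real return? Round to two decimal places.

Cumulative inflation factor: 1.0219 × 1.018 × 1.0255 × 1.057 × 1.034 × 1.0179 ≈ 1.18684.
Nominal growth factor: 1.14618. Real growth factor = 1.14618 / 1.18684 ≈ 0.96574.
Total real return ≈ -3.4258%.

-3.43%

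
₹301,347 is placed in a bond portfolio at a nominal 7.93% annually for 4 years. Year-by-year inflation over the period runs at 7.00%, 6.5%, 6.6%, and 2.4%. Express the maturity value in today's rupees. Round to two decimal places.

Nominal value at maturity: ₹301,347 × (1 + 7.93%)^4 ≈ ₹408,917.39.
Price-level factor over 4 years: 1.0700 × 1.065 × 1.066 × 1.024 = 1.2439145472.
Dividing the nominal maturity value by the price-level factor gives the value in today's money.

₹328,734.31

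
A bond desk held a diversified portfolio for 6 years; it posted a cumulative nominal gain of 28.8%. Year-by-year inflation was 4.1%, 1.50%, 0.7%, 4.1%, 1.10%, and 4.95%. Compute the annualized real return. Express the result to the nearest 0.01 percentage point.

Cumulative inflation factor: 1.041 × 1.0150 × 1.007 × 1.041 × 1.0110 × 1.0495 ≈ 1.17525.
Nominal growth factor: 1.28800. Real growth factor = 1.28800 / 1.17525 ≈ 1.09594.
Annualized: 1.09594^(1/6) − 1 ≈ 0.01539.

1.54%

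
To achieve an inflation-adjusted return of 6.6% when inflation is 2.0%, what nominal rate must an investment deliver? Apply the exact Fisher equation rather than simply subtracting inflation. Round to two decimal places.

8.73%

By the Fisher equation, 1 + r_nom = (1 + 6.6%)(1 + 2.0%) = 1.066 × 1.020 = 1.08732.
So r_nom = 8.732%.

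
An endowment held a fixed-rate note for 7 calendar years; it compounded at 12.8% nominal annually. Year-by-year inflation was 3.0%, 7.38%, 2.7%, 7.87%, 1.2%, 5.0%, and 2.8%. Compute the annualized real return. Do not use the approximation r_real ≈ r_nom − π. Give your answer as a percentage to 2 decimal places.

8.20%

Cumulative inflation factor: 1.030 × 1.0738 × 1.027 × 1.0787 × 1.012 × 1.050 × 1.028 ≈ 1.33843.
Nominal growth factor: 2.32361. Real growth factor = 2.32361 / 1.33843 ≈ 1.73608.
Annualized: 1.73608^(1/7) − 1 ≈ 0.08199.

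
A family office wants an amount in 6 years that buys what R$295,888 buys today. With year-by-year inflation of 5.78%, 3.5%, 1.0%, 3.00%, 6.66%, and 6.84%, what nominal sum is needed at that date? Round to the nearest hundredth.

R$384,030.15

Cumulative price-level factor: 1.0578 × 1.035 × 1.010 × 1.0300 × 1.0666 × 1.0684 ≈ 1.2978902492.
Multiplying R$295,888 by the price-level factor gives the future nominal sum.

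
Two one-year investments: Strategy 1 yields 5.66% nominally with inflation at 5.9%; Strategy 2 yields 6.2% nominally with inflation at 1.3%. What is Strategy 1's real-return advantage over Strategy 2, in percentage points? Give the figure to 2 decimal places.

Strategy 1 real return: 1.0566/1.059 − 1 = -0.227%.
Strategy 2 real return: 1.062/1.013 − 1 = 4.837%.
Difference: -0.227 − 4.837 = -5.064 pp.

-5.06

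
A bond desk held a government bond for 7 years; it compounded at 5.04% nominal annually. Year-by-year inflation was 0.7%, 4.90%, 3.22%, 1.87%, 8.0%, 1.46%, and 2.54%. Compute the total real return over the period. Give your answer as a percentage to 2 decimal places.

13.05%

Cumulative inflation factor: 1.007 × 1.0490 × 1.0322 × 1.0187 × 1.080 × 1.0146 × 1.0254 ≈ 1.24804.
Nominal growth factor: 1.41086. Real growth factor = 1.41086 / 1.24804 ≈ 1.13046.
Total real return ≈ 13.0462%.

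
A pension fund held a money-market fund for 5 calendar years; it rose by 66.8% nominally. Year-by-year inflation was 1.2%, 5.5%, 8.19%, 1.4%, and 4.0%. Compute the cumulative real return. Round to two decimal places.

36.93%

Cumulative inflation factor: 1.012 × 1.055 × 1.0819 × 1.014 × 1.040 ≈ 1.21812.
Nominal growth factor: 1.66800. Real growth factor = 1.66800 / 1.21812 ≈ 1.36932.
Total real return ≈ 36.9319%.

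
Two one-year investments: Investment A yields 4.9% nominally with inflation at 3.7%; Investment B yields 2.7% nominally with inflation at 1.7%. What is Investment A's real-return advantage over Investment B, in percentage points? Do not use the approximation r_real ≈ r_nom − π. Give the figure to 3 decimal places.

0.174

Investment A real return: 1.049/1.037 − 1 = 1.1572%.
Investment B real return: 1.027/1.017 − 1 = 0.9833%.
Difference: 1.1572 − 0.9833 = 0.1739 pp.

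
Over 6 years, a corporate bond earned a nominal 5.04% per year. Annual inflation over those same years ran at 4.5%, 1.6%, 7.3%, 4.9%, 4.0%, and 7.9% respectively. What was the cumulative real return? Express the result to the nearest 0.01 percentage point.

0.16%

Cumulative inflation factor: 1.045 × 1.016 × 1.073 × 1.049 × 1.040 × 1.079 ≈ 1.34103.
Nominal growth factor: 1.34316. Real growth factor = 1.34316 / 1.34103 ≈ 1.00159.
Total real return ≈ 0.1586%.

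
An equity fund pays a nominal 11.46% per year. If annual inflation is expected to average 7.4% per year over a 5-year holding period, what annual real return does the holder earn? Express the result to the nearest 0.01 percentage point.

With constant rates the annual real return is the same each year: (1+11.46%)/(1+7.4%) − 1 = 0.03780.

3.78%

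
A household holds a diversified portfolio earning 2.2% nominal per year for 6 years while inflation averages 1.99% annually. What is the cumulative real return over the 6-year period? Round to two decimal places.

1.24%

The annual real rate is (1+2.2%)/(1+1.99%) − 1 = 0.2059%.
Compounded over 6 years: (1 + 0.002059)^6 − 1 ≈ 0.01242.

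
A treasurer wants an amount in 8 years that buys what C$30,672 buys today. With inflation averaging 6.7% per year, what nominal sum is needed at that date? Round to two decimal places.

Cumulative price-level factor: (1+6.7%)^8 ≈ 1.6800234952.
The nominal amount required is C$30,672 scaled up by that factor.

C$51,529.68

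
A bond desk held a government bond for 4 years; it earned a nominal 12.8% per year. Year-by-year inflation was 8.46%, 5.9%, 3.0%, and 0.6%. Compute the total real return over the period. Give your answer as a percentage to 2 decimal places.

Cumulative inflation factor: 1.0846 × 1.059 × 1.030 × 1.006 ≈ 1.19015.
Nominal growth factor: 1.61896. Real growth factor = 1.61896 / 1.19015 ≈ 1.36030.
Total real return ≈ 36.0303%.

36.03%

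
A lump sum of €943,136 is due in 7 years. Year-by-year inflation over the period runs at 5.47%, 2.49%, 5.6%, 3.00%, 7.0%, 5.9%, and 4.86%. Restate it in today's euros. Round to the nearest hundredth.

Price-level factor over 7 years: 1.0547 × 1.0249 × 1.056 × 1.0300 × 1.070 × 1.059 × 1.0486 ≈ 1.3970153345.
Purchasing power today: €943,136 divided by that factor.

€675,107.84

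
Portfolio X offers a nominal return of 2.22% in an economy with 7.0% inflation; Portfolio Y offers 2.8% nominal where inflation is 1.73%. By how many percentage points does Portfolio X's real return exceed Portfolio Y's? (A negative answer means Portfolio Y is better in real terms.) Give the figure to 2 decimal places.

Portfolio X real return: 1.0222/1.070 − 1 = -4.467%.
Portfolio Y real return: 1.028/1.0173 − 1 = 1.052%.
Difference: -4.467 − 1.052 = -5.519 pp.

-5.52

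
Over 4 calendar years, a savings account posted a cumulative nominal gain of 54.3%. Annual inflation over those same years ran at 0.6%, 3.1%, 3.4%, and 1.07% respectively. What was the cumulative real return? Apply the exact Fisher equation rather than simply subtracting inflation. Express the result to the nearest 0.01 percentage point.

42.35%

Cumulative inflation factor: 1.006 × 1.031 × 1.034 × 1.0107 ≈ 1.08393.
Nominal growth factor: 1.54300. Real growth factor = 1.54300 / 1.08393 ≈ 1.42353.
Total real return ≈ 42.3530%.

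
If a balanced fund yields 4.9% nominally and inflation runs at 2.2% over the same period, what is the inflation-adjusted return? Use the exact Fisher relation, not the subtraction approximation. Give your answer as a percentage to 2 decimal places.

2.64%

Real return via the Fisher equation: (1 + 4.9%)/(1 + 2.2%) − 1 = 1.049/1.022 − 1 ≈ 0.02642.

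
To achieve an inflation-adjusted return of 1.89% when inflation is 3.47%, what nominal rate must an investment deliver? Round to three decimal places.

5.426%

By the Fisher equation, 1 + r_nom = (1 + 1.89%)(1 + 3.47%) = 1.0189 × 1.0347 = 1.05425583.
So r_nom = 5.425583%.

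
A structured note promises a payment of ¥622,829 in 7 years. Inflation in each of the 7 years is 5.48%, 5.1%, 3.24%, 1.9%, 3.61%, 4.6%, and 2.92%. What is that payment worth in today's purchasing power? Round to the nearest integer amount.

¥478,785

Price-level factor over 7 years: 1.0548 × 1.051 × 1.0324 × 1.019 × 1.0361 × 1.046 × 1.0292 ≈ 1.3008527902.
Purchasing power today: ¥622,829 divided by that factor.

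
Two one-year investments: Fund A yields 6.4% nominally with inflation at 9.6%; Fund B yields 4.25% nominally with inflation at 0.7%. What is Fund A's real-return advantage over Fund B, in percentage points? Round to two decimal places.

Fund A real return: 1.064/1.096 − 1 = -2.920%.
Fund B real return: 1.0425/1.007 − 1 = 3.525%.
Difference: -2.920 − 3.525 = -6.445 pp.

-6.45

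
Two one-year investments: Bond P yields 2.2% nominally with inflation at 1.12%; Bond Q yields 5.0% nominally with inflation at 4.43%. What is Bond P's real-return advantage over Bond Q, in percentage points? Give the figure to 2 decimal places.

0.52

Bond P real return: 1.022/1.0112 − 1 = 1.068%.
Bond Q real return: 1.050/1.0443 − 1 = 0.546%.
Difference: 1.068 − 0.546 = 0.522 pp.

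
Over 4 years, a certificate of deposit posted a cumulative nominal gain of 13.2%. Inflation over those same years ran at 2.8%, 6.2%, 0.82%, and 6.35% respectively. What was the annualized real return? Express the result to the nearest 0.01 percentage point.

Cumulative inflation factor: 1.028 × 1.062 × 1.0082 × 1.0635 ≈ 1.17058.
Nominal growth factor: 1.13200. Real growth factor = 1.13200 / 1.17058 ≈ 0.96704.
Annualized: 0.96704^(1/4) − 1 ≈ -0.00834.

-0.83%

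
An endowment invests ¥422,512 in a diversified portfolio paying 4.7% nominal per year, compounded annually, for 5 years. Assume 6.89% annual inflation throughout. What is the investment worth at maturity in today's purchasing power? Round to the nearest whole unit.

¥380,967

Nominal value at maturity: ¥422,512 × (1 + 4.7%)^5 ≈ ¥531,585.
Price-level factor over 5 years: (1 + 6.89%)^5 ≈ 1.3953571604.
The maturity value deflated by that factor is the answer in today's purchasing power.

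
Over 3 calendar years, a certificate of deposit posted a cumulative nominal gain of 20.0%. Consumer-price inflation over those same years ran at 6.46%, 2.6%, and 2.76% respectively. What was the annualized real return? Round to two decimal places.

2.25%

Cumulative inflation factor: 1.0646 × 1.026 × 1.0276 ≈ 1.12243.
Nominal growth factor: 1.20000. Real growth factor = 1.20000 / 1.12243 ≈ 1.06911.
Annualized: 1.06911^(1/3) − 1 ≈ 0.02253.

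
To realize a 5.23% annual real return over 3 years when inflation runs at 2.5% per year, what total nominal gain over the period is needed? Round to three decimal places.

Required annual nominal rate: (1+5.23%)(1+2.5%) − 1 = 7.86075%.
Cumulative over 3 years: (1 + 0.0786075)^3 − 1 ≈ 0.25485.

25.485%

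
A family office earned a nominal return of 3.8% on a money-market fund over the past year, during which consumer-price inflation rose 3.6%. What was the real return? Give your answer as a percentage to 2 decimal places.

0.19%

Real return via the Fisher equation: (1 + 3.8%)/(1 + 3.6%) − 1 = 1.038/1.036 − 1 ≈ 0.00193.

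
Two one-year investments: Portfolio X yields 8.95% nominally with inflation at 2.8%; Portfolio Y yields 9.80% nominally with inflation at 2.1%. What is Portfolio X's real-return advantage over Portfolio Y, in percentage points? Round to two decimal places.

-1.56

Portfolio X real return: 1.0895/1.028 − 1 = 5.982%.
Portfolio Y real return: 1.0980/1.021 − 1 = 7.542%.
Difference: 5.982 − 7.542 = -1.560 pp.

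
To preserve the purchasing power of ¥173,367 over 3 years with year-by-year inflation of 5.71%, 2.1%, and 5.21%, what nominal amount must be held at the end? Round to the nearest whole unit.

¥196,864

Cumulative price-level factor: 1.0571 × 1.021 × 1.0521 ≈ 1.1355305831.
The nominal amount required is ¥173,367 scaled up by that factor.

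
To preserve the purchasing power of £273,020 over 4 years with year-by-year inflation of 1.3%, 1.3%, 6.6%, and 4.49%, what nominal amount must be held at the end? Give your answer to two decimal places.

Cumulative price-level factor: 1.013 × 1.013 × 1.066 × 1.0449 ≈ 1.1430120913.
The nominal amount required is £273,020 scaled up by that factor.

£312,065.16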